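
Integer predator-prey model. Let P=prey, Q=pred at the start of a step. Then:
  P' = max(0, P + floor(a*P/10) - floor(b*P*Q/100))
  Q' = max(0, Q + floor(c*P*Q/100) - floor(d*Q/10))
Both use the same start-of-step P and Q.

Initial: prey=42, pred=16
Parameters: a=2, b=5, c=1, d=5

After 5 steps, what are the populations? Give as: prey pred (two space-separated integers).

Step 1: prey: 42+8-33=17; pred: 16+6-8=14
Step 2: prey: 17+3-11=9; pred: 14+2-7=9
Step 3: prey: 9+1-4=6; pred: 9+0-4=5
Step 4: prey: 6+1-1=6; pred: 5+0-2=3
Step 5: prey: 6+1-0=7; pred: 3+0-1=2

Answer: 7 2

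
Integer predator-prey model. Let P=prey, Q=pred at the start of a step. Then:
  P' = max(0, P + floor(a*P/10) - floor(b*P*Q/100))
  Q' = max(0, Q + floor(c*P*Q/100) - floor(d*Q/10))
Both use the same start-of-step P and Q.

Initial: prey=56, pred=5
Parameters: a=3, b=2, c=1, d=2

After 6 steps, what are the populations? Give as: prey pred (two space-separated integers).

Step 1: prey: 56+16-5=67; pred: 5+2-1=6
Step 2: prey: 67+20-8=79; pred: 6+4-1=9
Step 3: prey: 79+23-14=88; pred: 9+7-1=15
Step 4: prey: 88+26-26=88; pred: 15+13-3=25
Step 5: prey: 88+26-44=70; pred: 25+22-5=42
Step 6: prey: 70+21-58=33; pred: 42+29-8=63

Answer: 33 63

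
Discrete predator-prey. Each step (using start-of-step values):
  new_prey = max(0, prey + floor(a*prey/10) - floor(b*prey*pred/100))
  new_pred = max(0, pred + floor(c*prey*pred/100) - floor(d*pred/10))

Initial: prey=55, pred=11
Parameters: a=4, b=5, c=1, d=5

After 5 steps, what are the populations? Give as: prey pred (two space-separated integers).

Answer: 28 6

Derivation:
Step 1: prey: 55+22-30=47; pred: 11+6-5=12
Step 2: prey: 47+18-28=37; pred: 12+5-6=11
Step 3: prey: 37+14-20=31; pred: 11+4-5=10
Step 4: prey: 31+12-15=28; pred: 10+3-5=8
Step 5: prey: 28+11-11=28; pred: 8+2-4=6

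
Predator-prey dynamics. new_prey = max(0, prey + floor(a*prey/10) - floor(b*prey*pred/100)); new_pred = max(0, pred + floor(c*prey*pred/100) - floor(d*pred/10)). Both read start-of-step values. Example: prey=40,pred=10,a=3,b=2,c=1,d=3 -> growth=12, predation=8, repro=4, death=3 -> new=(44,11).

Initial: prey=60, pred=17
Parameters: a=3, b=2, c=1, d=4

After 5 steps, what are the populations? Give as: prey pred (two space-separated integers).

Step 1: prey: 60+18-20=58; pred: 17+10-6=21
Step 2: prey: 58+17-24=51; pred: 21+12-8=25
Step 3: prey: 51+15-25=41; pred: 25+12-10=27
Step 4: prey: 41+12-22=31; pred: 27+11-10=28
Step 5: prey: 31+9-17=23; pred: 28+8-11=25

Answer: 23 25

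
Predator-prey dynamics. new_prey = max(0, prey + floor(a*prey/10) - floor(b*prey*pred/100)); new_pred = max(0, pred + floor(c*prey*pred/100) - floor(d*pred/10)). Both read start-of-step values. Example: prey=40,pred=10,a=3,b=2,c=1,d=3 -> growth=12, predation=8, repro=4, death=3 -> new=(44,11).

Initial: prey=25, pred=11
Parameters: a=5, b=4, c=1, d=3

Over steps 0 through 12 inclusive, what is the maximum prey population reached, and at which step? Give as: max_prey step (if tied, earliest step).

Step 1: prey: 25+12-11=26; pred: 11+2-3=10
Step 2: prey: 26+13-10=29; pred: 10+2-3=9
Step 3: prey: 29+14-10=33; pred: 9+2-2=9
Step 4: prey: 33+16-11=38; pred: 9+2-2=9
Step 5: prey: 38+19-13=44; pred: 9+3-2=10
Step 6: prey: 44+22-17=49; pred: 10+4-3=11
Step 7: prey: 49+24-21=52; pred: 11+5-3=13
Step 8: prey: 52+26-27=51; pred: 13+6-3=16
Step 9: prey: 51+25-32=44; pred: 16+8-4=20
Step 10: prey: 44+22-35=31; pred: 20+8-6=22
Step 11: prey: 31+15-27=19; pred: 22+6-6=22
Step 12: prey: 19+9-16=12; pred: 22+4-6=20
Max prey = 52 at step 7

Answer: 52 7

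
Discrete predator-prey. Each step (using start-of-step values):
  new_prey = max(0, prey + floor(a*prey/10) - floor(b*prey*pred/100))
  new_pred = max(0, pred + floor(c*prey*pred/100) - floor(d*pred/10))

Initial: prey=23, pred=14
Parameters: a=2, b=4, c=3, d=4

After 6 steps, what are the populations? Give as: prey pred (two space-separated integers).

Step 1: prey: 23+4-12=15; pred: 14+9-5=18
Step 2: prey: 15+3-10=8; pred: 18+8-7=19
Step 3: prey: 8+1-6=3; pred: 19+4-7=16
Step 4: prey: 3+0-1=2; pred: 16+1-6=11
Step 5: prey: 2+0-0=2; pred: 11+0-4=7
Step 6: prey: 2+0-0=2; pred: 7+0-2=5

Answer: 2 5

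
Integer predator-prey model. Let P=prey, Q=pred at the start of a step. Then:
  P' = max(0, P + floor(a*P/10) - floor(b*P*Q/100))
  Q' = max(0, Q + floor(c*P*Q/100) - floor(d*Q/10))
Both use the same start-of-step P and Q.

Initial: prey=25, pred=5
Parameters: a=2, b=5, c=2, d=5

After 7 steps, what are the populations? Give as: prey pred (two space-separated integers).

Answer: 18 3

Derivation:
Step 1: prey: 25+5-6=24; pred: 5+2-2=5
Step 2: prey: 24+4-6=22; pred: 5+2-2=5
Step 3: prey: 22+4-5=21; pred: 5+2-2=5
Step 4: prey: 21+4-5=20; pred: 5+2-2=5
Step 5: prey: 20+4-5=19; pred: 5+2-2=5
Step 6: prey: 19+3-4=18; pred: 5+1-2=4
Step 7: prey: 18+3-3=18; pred: 4+1-2=3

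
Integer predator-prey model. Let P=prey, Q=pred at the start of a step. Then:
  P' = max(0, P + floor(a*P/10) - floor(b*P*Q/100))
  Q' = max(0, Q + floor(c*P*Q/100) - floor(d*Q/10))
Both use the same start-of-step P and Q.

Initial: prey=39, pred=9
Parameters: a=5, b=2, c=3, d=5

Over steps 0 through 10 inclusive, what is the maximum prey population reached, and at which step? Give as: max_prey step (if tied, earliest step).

Answer: 61 2

Derivation:
Step 1: prey: 39+19-7=51; pred: 9+10-4=15
Step 2: prey: 51+25-15=61; pred: 15+22-7=30
Step 3: prey: 61+30-36=55; pred: 30+54-15=69
Step 4: prey: 55+27-75=7; pred: 69+113-34=148
Step 5: prey: 7+3-20=0; pred: 148+31-74=105
Step 6: prey: 0+0-0=0; pred: 105+0-52=53
Step 7: prey: 0+0-0=0; pred: 53+0-26=27
Step 8: prey: 0+0-0=0; pred: 27+0-13=14
Step 9: prey: 0+0-0=0; pred: 14+0-7=7
Step 10: prey: 0+0-0=0; pred: 7+0-3=4
Max prey = 61 at step 2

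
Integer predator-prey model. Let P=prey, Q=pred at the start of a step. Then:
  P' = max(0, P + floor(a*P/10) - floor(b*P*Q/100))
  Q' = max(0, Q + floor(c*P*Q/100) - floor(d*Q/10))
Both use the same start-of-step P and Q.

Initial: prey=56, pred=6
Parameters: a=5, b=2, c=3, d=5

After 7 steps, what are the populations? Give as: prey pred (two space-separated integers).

Step 1: prey: 56+28-6=78; pred: 6+10-3=13
Step 2: prey: 78+39-20=97; pred: 13+30-6=37
Step 3: prey: 97+48-71=74; pred: 37+107-18=126
Step 4: prey: 74+37-186=0; pred: 126+279-63=342
Step 5: prey: 0+0-0=0; pred: 342+0-171=171
Step 6: prey: 0+0-0=0; pred: 171+0-85=86
Step 7: prey: 0+0-0=0; pred: 86+0-43=43

Answer: 0 43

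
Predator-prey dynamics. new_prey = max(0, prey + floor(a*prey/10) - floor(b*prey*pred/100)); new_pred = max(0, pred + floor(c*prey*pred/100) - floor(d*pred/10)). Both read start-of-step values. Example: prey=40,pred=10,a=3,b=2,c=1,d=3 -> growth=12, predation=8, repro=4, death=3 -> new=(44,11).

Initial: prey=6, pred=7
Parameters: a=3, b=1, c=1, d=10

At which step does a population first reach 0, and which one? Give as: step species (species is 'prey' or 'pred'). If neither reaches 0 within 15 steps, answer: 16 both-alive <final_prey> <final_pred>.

Answer: 1 pred

Derivation:
Step 1: prey: 6+1-0=7; pred: 7+0-7=0
First extinction: pred at step 1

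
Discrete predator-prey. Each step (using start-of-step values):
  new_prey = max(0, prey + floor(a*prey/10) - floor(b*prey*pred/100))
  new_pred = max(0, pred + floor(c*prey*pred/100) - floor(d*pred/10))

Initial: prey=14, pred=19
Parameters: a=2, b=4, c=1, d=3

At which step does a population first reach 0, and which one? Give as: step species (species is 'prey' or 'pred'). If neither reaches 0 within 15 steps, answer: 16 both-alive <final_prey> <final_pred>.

Answer: 16 both-alive 2 3

Derivation:
Step 1: prey: 14+2-10=6; pred: 19+2-5=16
Step 2: prey: 6+1-3=4; pred: 16+0-4=12
Step 3: prey: 4+0-1=3; pred: 12+0-3=9
Step 4: prey: 3+0-1=2; pred: 9+0-2=7
Step 5: prey: 2+0-0=2; pred: 7+0-2=5
Step 6: prey: 2+0-0=2; pred: 5+0-1=4
Step 7: prey: 2+0-0=2; pred: 4+0-1=3
Step 8: prey: 2+0-0=2; pred: 3+0-0=3
Steps 9-15: state stable at prey=2, pred=3 (no change)
No extinction within 15 steps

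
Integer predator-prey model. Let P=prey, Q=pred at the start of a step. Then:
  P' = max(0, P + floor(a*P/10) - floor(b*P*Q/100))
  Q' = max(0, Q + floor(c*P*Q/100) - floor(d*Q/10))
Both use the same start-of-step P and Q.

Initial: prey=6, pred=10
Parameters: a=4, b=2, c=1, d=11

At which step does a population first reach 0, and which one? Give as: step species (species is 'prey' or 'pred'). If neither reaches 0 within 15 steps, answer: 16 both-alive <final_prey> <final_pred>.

Answer: 1 pred

Derivation:
Step 1: prey: 6+2-1=7; pred: 10+0-11=0
First extinction: pred at step 1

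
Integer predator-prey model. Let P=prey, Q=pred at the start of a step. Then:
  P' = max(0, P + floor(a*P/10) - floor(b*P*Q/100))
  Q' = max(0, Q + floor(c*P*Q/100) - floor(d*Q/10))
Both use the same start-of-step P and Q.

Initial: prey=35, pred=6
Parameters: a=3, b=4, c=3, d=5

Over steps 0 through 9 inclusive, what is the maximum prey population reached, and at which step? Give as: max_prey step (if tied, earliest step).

Step 1: prey: 35+10-8=37; pred: 6+6-3=9
Step 2: prey: 37+11-13=35; pred: 9+9-4=14
Step 3: prey: 35+10-19=26; pred: 14+14-7=21
Step 4: prey: 26+7-21=12; pred: 21+16-10=27
Step 5: prey: 12+3-12=3; pred: 27+9-13=23
Step 6: prey: 3+0-2=1; pred: 23+2-11=14
Step 7: prey: 1+0-0=1; pred: 14+0-7=7
Step 8: prey: 1+0-0=1; pred: 7+0-3=4
Step 9: prey: 1+0-0=1; pred: 4+0-2=2
Max prey = 37 at step 1

Answer: 37 1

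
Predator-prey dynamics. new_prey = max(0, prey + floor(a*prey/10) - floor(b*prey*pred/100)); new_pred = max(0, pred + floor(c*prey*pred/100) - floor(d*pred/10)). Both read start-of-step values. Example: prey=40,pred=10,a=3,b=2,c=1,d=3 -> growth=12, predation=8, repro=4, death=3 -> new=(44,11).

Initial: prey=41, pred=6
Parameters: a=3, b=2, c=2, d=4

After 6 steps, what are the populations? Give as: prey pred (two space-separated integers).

Answer: 2 72

Derivation:
Step 1: prey: 41+12-4=49; pred: 6+4-2=8
Step 2: prey: 49+14-7=56; pred: 8+7-3=12
Step 3: prey: 56+16-13=59; pred: 12+13-4=21
Step 4: prey: 59+17-24=52; pred: 21+24-8=37
Step 5: prey: 52+15-38=29; pred: 37+38-14=61
Step 6: prey: 29+8-35=2; pred: 61+35-24=72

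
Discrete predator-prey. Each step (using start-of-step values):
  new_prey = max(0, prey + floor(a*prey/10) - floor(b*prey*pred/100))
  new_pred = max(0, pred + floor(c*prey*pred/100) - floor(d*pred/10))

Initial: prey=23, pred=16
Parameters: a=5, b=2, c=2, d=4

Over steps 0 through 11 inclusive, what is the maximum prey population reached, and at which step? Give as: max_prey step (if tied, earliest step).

Answer: 35 4

Derivation:
Step 1: prey: 23+11-7=27; pred: 16+7-6=17
Step 2: prey: 27+13-9=31; pred: 17+9-6=20
Step 3: prey: 31+15-12=34; pred: 20+12-8=24
Step 4: prey: 34+17-16=35; pred: 24+16-9=31
Step 5: prey: 35+17-21=31; pred: 31+21-12=40
Step 6: prey: 31+15-24=22; pred: 40+24-16=48
Step 7: prey: 22+11-21=12; pred: 48+21-19=50
Step 8: prey: 12+6-12=6; pred: 50+12-20=42
Step 9: prey: 6+3-5=4; pred: 42+5-16=31
Step 10: prey: 4+2-2=4; pred: 31+2-12=21
Step 11: prey: 4+2-1=5; pred: 21+1-8=14
Max prey = 35 at step 4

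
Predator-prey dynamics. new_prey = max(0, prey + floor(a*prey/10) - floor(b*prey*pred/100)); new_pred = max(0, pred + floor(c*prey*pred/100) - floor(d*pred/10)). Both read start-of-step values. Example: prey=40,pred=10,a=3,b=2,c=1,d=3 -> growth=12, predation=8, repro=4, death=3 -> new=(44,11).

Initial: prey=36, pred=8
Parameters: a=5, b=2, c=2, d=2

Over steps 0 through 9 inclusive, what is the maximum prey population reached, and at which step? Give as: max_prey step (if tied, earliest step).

Answer: 67 3

Derivation:
Step 1: prey: 36+18-5=49; pred: 8+5-1=12
Step 2: prey: 49+24-11=62; pred: 12+11-2=21
Step 3: prey: 62+31-26=67; pred: 21+26-4=43
Step 4: prey: 67+33-57=43; pred: 43+57-8=92
Step 5: prey: 43+21-79=0; pred: 92+79-18=153
Step 6: prey: 0+0-0=0; pred: 153+0-30=123
Step 7: prey: 0+0-0=0; pred: 123+0-24=99
Step 8: prey: 0+0-0=0; pred: 99+0-19=80
Step 9: prey: 0+0-0=0; pred: 80+0-16=64
Max prey = 67 at step 3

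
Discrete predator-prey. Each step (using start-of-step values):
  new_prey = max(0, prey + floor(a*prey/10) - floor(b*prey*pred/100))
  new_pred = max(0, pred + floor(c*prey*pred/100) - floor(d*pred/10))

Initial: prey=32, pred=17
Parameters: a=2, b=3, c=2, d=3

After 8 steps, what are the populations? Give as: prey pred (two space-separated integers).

Answer: 2 6

Derivation:
Step 1: prey: 32+6-16=22; pred: 17+10-5=22
Step 2: prey: 22+4-14=12; pred: 22+9-6=25
Step 3: prey: 12+2-9=5; pred: 25+6-7=24
Step 4: prey: 5+1-3=3; pred: 24+2-7=19
Step 5: prey: 3+0-1=2; pred: 19+1-5=15
Step 6: prey: 2+0-0=2; pred: 15+0-4=11
Step 7: prey: 2+0-0=2; pred: 11+0-3=8
Step 8: prey: 2+0-0=2; pred: 8+0-2=6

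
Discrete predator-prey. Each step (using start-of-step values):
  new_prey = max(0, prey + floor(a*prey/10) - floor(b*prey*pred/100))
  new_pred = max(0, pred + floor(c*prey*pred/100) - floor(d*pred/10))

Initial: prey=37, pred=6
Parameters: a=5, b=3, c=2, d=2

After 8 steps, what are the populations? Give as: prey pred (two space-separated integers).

Step 1: prey: 37+18-6=49; pred: 6+4-1=9
Step 2: prey: 49+24-13=60; pred: 9+8-1=16
Step 3: prey: 60+30-28=62; pred: 16+19-3=32
Step 4: prey: 62+31-59=34; pred: 32+39-6=65
Step 5: prey: 34+17-66=0; pred: 65+44-13=96
Step 6: prey: 0+0-0=0; pred: 96+0-19=77
Step 7: prey: 0+0-0=0; pred: 77+0-15=62
Step 8: prey: 0+0-0=0; pred: 62+0-12=50

Answer: 0 50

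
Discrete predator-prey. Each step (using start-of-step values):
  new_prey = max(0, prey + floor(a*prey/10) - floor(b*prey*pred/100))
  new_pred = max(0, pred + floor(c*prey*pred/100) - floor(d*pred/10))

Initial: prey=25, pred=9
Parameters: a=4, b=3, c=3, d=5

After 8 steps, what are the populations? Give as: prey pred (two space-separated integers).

Answer: 3 11

Derivation:
Step 1: prey: 25+10-6=29; pred: 9+6-4=11
Step 2: prey: 29+11-9=31; pred: 11+9-5=15
Step 3: prey: 31+12-13=30; pred: 15+13-7=21
Step 4: prey: 30+12-18=24; pred: 21+18-10=29
Step 5: prey: 24+9-20=13; pred: 29+20-14=35
Step 6: prey: 13+5-13=5; pred: 35+13-17=31
Step 7: prey: 5+2-4=3; pred: 31+4-15=20
Step 8: prey: 3+1-1=3; pred: 20+1-10=11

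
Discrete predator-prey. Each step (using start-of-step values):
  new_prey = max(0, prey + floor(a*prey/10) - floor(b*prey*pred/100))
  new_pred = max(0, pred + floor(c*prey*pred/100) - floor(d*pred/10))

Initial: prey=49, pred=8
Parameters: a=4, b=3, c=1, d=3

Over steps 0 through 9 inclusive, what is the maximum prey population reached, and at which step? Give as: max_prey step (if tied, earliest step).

Step 1: prey: 49+19-11=57; pred: 8+3-2=9
Step 2: prey: 57+22-15=64; pred: 9+5-2=12
Step 3: prey: 64+25-23=66; pred: 12+7-3=16
Step 4: prey: 66+26-31=61; pred: 16+10-4=22
Step 5: prey: 61+24-40=45; pred: 22+13-6=29
Step 6: prey: 45+18-39=24; pred: 29+13-8=34
Step 7: prey: 24+9-24=9; pred: 34+8-10=32
Step 8: prey: 9+3-8=4; pred: 32+2-9=25
Step 9: prey: 4+1-3=2; pred: 25+1-7=19
Max prey = 66 at step 3

Answer: 66 3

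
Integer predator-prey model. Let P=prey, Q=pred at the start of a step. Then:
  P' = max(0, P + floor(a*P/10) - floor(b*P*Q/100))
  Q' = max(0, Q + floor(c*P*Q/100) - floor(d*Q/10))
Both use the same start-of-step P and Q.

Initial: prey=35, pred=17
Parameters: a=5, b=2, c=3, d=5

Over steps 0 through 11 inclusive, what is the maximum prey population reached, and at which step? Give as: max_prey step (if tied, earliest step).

Answer: 41 1

Derivation:
Step 1: prey: 35+17-11=41; pred: 17+17-8=26
Step 2: prey: 41+20-21=40; pred: 26+31-13=44
Step 3: prey: 40+20-35=25; pred: 44+52-22=74
Step 4: prey: 25+12-37=0; pred: 74+55-37=92
Step 5: prey: 0+0-0=0; pred: 92+0-46=46
Step 6: prey: 0+0-0=0; pred: 46+0-23=23
Step 7: prey: 0+0-0=0; pred: 23+0-11=12
Step 8: prey: 0+0-0=0; pred: 12+0-6=6
Step 9: prey: 0+0-0=0; pred: 6+0-3=3
Step 10: prey: 0+0-0=0; pred: 3+0-1=2
Step 11: prey: 0+0-0=0; pred: 2+0-1=1
Max prey = 41 at step 1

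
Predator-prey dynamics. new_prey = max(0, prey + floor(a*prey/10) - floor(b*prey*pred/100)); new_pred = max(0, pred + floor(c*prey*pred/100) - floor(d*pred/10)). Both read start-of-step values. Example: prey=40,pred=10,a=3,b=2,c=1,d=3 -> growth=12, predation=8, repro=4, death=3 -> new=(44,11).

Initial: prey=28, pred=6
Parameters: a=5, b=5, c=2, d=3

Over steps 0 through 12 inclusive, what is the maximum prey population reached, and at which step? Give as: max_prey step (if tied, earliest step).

Step 1: prey: 28+14-8=34; pred: 6+3-1=8
Step 2: prey: 34+17-13=38; pred: 8+5-2=11
Step 3: prey: 38+19-20=37; pred: 11+8-3=16
Step 4: prey: 37+18-29=26; pred: 16+11-4=23
Step 5: prey: 26+13-29=10; pred: 23+11-6=28
Step 6: prey: 10+5-14=1; pred: 28+5-8=25
Step 7: prey: 1+0-1=0; pred: 25+0-7=18
Step 8: prey: 0+0-0=0; pred: 18+0-5=13
Step 9: prey: 0+0-0=0; pred: 13+0-3=10
Step 10: prey: 0+0-0=0; pred: 10+0-3=7
Step 11: prey: 0+0-0=0; pred: 7+0-2=5
Step 12: prey: 0+0-0=0; pred: 5+0-1=4
Max prey = 38 at step 2

Answer: 38 2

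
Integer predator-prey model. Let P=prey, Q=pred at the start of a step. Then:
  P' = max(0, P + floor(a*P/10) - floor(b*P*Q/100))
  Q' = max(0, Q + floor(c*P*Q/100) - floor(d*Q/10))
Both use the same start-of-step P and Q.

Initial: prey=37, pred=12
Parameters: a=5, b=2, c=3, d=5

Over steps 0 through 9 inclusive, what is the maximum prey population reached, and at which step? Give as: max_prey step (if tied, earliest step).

Step 1: prey: 37+18-8=47; pred: 12+13-6=19
Step 2: prey: 47+23-17=53; pred: 19+26-9=36
Step 3: prey: 53+26-38=41; pred: 36+57-18=75
Step 4: prey: 41+20-61=0; pred: 75+92-37=130
Step 5: prey: 0+0-0=0; pred: 130+0-65=65
Step 6: prey: 0+0-0=0; pred: 65+0-32=33
Step 7: prey: 0+0-0=0; pred: 33+0-16=17
Step 8: prey: 0+0-0=0; pred: 17+0-8=9
Step 9: prey: 0+0-0=0; pred: 9+0-4=5
Max prey = 53 at step 2

Answer: 53 2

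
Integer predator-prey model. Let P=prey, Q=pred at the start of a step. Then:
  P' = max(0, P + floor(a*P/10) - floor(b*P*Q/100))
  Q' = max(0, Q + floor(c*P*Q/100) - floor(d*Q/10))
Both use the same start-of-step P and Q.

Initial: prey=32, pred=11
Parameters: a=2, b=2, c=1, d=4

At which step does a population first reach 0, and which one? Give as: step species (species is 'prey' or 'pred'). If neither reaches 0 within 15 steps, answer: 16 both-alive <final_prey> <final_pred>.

Step 1: prey: 32+6-7=31; pred: 11+3-4=10
Step 2: prey: 31+6-6=31; pred: 10+3-4=9
Step 3: prey: 31+6-5=32; pred: 9+2-3=8
Step 4: prey: 32+6-5=33; pred: 8+2-3=7
Step 5: prey: 33+6-4=35; pred: 7+2-2=7
Step 6: prey: 35+7-4=38; pred: 7+2-2=7
Step 7: prey: 38+7-5=40; pred: 7+2-2=7
Step 8: prey: 40+8-5=43; pred: 7+2-2=7
Step 9: prey: 43+8-6=45; pred: 7+3-2=8
Step 10: prey: 45+9-7=47; pred: 8+3-3=8
Step 11: prey: 47+9-7=49; pred: 8+3-3=8
Step 12: prey: 49+9-7=51; pred: 8+3-3=8
Step 13: prey: 51+10-8=53; pred: 8+4-3=9
Step 14: prey: 53+10-9=54; pred: 9+4-3=10
Step 15: prey: 54+10-10=54; pred: 10+5-4=11
No extinction within 15 steps

Answer: 16 both-alive 54 11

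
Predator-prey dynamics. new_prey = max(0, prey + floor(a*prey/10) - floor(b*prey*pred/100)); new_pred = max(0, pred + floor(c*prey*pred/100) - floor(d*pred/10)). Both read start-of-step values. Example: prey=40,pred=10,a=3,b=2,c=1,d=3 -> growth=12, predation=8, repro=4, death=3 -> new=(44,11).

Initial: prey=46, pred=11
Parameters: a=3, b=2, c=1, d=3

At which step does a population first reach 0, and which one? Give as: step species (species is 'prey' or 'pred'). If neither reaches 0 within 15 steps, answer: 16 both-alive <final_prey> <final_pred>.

Step 1: prey: 46+13-10=49; pred: 11+5-3=13
Step 2: prey: 49+14-12=51; pred: 13+6-3=16
Step 3: prey: 51+15-16=50; pred: 16+8-4=20
Step 4: prey: 50+15-20=45; pred: 20+10-6=24
Step 5: prey: 45+13-21=37; pred: 24+10-7=27
Step 6: prey: 37+11-19=29; pred: 27+9-8=28
Step 7: prey: 29+8-16=21; pred: 28+8-8=28
Step 8: prey: 21+6-11=16; pred: 28+5-8=25
Step 9: prey: 16+4-8=12; pred: 25+4-7=22
Step 10: prey: 12+3-5=10; pred: 22+2-6=18
Step 11: prey: 10+3-3=10; pred: 18+1-5=14
Step 12: prey: 10+3-2=11; pred: 14+1-4=11
Step 13: prey: 11+3-2=12; pred: 11+1-3=9
Step 14: prey: 12+3-2=13; pred: 9+1-2=8
Step 15: prey: 13+3-2=14; pred: 8+1-2=7
No extinction within 15 steps

Answer: 16 both-alive 14 7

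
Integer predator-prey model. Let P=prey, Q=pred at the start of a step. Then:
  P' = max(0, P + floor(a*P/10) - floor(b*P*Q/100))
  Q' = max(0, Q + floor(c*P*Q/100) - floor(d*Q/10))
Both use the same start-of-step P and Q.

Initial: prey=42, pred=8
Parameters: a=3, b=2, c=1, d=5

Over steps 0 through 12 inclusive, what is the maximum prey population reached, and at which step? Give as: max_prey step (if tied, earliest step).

Answer: 96 7

Derivation:
Step 1: prey: 42+12-6=48; pred: 8+3-4=7
Step 2: prey: 48+14-6=56; pred: 7+3-3=7
Step 3: prey: 56+16-7=65; pred: 7+3-3=7
Step 4: prey: 65+19-9=75; pred: 7+4-3=8
Step 5: prey: 75+22-12=85; pred: 8+6-4=10
Step 6: prey: 85+25-17=93; pred: 10+8-5=13
Step 7: prey: 93+27-24=96; pred: 13+12-6=19
Step 8: prey: 96+28-36=88; pred: 19+18-9=28
Step 9: prey: 88+26-49=65; pred: 28+24-14=38
Step 10: prey: 65+19-49=35; pred: 38+24-19=43
Step 11: prey: 35+10-30=15; pred: 43+15-21=37
Step 12: prey: 15+4-11=8; pred: 37+5-18=24
Max prey = 96 at step 7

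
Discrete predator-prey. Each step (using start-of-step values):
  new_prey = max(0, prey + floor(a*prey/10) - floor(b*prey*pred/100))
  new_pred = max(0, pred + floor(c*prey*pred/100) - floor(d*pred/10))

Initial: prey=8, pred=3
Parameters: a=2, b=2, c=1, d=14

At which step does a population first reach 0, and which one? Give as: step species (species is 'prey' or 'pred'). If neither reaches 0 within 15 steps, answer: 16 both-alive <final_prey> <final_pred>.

Step 1: prey: 8+1-0=9; pred: 3+0-4=0
First extinction: pred at step 1

Answer: 1 pred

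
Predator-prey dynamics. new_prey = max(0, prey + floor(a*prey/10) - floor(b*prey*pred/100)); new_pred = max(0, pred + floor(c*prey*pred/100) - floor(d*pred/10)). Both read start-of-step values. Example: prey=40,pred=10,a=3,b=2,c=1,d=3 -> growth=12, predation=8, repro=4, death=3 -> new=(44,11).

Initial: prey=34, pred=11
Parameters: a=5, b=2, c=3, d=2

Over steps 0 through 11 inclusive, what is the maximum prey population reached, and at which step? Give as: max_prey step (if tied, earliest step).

Step 1: prey: 34+17-7=44; pred: 11+11-2=20
Step 2: prey: 44+22-17=49; pred: 20+26-4=42
Step 3: prey: 49+24-41=32; pred: 42+61-8=95
Step 4: prey: 32+16-60=0; pred: 95+91-19=167
Step 5: prey: 0+0-0=0; pred: 167+0-33=134
Step 6: prey: 0+0-0=0; pred: 134+0-26=108
Step 7: prey: 0+0-0=0; pred: 108+0-21=87
Step 8: prey: 0+0-0=0; pred: 87+0-17=70
Step 9: prey: 0+0-0=0; pred: 70+0-14=56
Step 10: prey: 0+0-0=0; pred: 56+0-11=45
Step 11: prey: 0+0-0=0; pred: 45+0-9=36
Max prey = 49 at step 2

Answer: 49 2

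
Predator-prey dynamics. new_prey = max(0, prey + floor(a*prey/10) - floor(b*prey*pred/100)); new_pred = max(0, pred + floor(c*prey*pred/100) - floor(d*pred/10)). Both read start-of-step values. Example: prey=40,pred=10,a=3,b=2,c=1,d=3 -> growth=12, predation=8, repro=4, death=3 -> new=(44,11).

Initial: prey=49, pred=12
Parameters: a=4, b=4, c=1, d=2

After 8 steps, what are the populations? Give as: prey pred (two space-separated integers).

Step 1: prey: 49+19-23=45; pred: 12+5-2=15
Step 2: prey: 45+18-27=36; pred: 15+6-3=18
Step 3: prey: 36+14-25=25; pred: 18+6-3=21
Step 4: prey: 25+10-21=14; pred: 21+5-4=22
Step 5: prey: 14+5-12=7; pred: 22+3-4=21
Step 6: prey: 7+2-5=4; pred: 21+1-4=18
Step 7: prey: 4+1-2=3; pred: 18+0-3=15
Step 8: prey: 3+1-1=3; pred: 15+0-3=12

Answer: 3 12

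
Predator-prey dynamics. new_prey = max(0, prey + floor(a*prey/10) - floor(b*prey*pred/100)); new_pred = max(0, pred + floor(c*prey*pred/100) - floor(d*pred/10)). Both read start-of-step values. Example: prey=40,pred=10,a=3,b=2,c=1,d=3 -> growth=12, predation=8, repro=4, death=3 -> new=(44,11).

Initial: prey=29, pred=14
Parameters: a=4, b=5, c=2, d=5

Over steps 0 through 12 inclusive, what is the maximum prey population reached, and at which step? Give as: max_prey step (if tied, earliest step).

Step 1: prey: 29+11-20=20; pred: 14+8-7=15
Step 2: prey: 20+8-15=13; pred: 15+6-7=14
Step 3: prey: 13+5-9=9; pred: 14+3-7=10
Step 4: prey: 9+3-4=8; pred: 10+1-5=6
Step 5: prey: 8+3-2=9; pred: 6+0-3=3
Step 6: prey: 9+3-1=11; pred: 3+0-1=2
Step 7: prey: 11+4-1=14; pred: 2+0-1=1
Step 8: prey: 14+5-0=19; pred: 1+0-0=1
Step 9: prey: 19+7-0=26; pred: 1+0-0=1
Step 10: prey: 26+10-1=35; pred: 1+0-0=1
Step 11: prey: 35+14-1=48; pred: 1+0-0=1
Step 12: prey: 48+19-2=65; pred: 1+0-0=1
Max prey = 65 at step 12

Answer: 65 12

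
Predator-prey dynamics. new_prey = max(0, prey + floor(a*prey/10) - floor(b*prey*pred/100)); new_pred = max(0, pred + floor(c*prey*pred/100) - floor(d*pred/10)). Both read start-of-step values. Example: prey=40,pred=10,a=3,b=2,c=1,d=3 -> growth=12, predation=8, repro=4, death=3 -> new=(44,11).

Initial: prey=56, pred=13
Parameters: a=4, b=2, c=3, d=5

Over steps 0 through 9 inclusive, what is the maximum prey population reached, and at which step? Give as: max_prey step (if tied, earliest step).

Step 1: prey: 56+22-14=64; pred: 13+21-6=28
Step 2: prey: 64+25-35=54; pred: 28+53-14=67
Step 3: prey: 54+21-72=3; pred: 67+108-33=142
Step 4: prey: 3+1-8=0; pred: 142+12-71=83
Step 5: prey: 0+0-0=0; pred: 83+0-41=42
Step 6: prey: 0+0-0=0; pred: 42+0-21=21
Step 7: prey: 0+0-0=0; pred: 21+0-10=11
Step 8: prey: 0+0-0=0; pred: 11+0-5=6
Step 9: prey: 0+0-0=0; pred: 6+0-3=3
Max prey = 64 at step 1

Answer: 64 1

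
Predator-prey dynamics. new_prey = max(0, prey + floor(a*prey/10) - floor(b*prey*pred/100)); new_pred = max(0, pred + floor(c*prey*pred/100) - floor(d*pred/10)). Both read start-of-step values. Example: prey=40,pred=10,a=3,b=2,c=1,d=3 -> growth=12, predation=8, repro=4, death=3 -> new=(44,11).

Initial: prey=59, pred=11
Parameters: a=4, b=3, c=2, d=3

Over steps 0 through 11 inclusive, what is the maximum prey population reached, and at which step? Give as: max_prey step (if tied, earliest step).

Step 1: prey: 59+23-19=63; pred: 11+12-3=20
Step 2: prey: 63+25-37=51; pred: 20+25-6=39
Step 3: prey: 51+20-59=12; pred: 39+39-11=67
Step 4: prey: 12+4-24=0; pred: 67+16-20=63
Step 5: prey: 0+0-0=0; pred: 63+0-18=45
Step 6: prey: 0+0-0=0; pred: 45+0-13=32
Step 7: prey: 0+0-0=0; pred: 32+0-9=23
Step 8: prey: 0+0-0=0; pred: 23+0-6=17
Step 9: prey: 0+0-0=0; pred: 17+0-5=12
Step 10: prey: 0+0-0=0; pred: 12+0-3=9
Step 11: prey: 0+0-0=0; pred: 9+0-2=7
Max prey = 63 at step 1

Answer: 63 1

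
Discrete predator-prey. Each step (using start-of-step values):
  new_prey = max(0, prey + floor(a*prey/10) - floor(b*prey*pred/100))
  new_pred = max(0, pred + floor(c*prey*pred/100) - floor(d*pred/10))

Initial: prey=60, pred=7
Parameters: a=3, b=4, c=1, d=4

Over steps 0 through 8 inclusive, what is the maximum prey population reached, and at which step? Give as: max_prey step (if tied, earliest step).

Answer: 62 1

Derivation:
Step 1: prey: 60+18-16=62; pred: 7+4-2=9
Step 2: prey: 62+18-22=58; pred: 9+5-3=11
Step 3: prey: 58+17-25=50; pred: 11+6-4=13
Step 4: prey: 50+15-26=39; pred: 13+6-5=14
Step 5: prey: 39+11-21=29; pred: 14+5-5=14
Step 6: prey: 29+8-16=21; pred: 14+4-5=13
Step 7: prey: 21+6-10=17; pred: 13+2-5=10
Step 8: prey: 17+5-6=16; pred: 10+1-4=7
Max prey = 62 at step 1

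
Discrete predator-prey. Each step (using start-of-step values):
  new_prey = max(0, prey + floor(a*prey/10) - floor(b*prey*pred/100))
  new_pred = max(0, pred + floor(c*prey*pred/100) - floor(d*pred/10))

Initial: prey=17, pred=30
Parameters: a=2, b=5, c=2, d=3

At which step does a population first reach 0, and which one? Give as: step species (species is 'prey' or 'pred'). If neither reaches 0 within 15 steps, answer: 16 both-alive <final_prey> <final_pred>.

Step 1: prey: 17+3-25=0; pred: 30+10-9=31
First extinction: prey at step 1

Answer: 1 prey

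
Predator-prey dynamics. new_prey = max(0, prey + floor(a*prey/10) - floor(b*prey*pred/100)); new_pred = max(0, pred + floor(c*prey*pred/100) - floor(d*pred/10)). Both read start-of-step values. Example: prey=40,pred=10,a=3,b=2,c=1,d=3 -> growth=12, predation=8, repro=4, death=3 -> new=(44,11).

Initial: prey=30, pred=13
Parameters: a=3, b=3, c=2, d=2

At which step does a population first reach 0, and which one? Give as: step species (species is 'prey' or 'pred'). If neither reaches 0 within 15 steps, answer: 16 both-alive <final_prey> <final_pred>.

Answer: 16 both-alive 1 5

Derivation:
Step 1: prey: 30+9-11=28; pred: 13+7-2=18
Step 2: prey: 28+8-15=21; pred: 18+10-3=25
Step 3: prey: 21+6-15=12; pred: 25+10-5=30
Step 4: prey: 12+3-10=5; pred: 30+7-6=31
Step 5: prey: 5+1-4=2; pred: 31+3-6=28
Step 6: prey: 2+0-1=1; pred: 28+1-5=24
Step 7: prey: 1+0-0=1; pred: 24+0-4=20
Step 8: prey: 1+0-0=1; pred: 20+0-4=16
Step 9: prey: 1+0-0=1; pred: 16+0-3=13
Step 10: prey: 1+0-0=1; pred: 13+0-2=11
Step 11: prey: 1+0-0=1; pred: 11+0-2=9
Step 12: prey: 1+0-0=1; pred: 9+0-1=8
Step 13: prey: 1+0-0=1; pred: 8+0-1=7
Step 14: prey: 1+0-0=1; pred: 7+0-1=6
Step 15: prey: 1+0-0=1; pred: 6+0-1=5
No extinction within 15 steps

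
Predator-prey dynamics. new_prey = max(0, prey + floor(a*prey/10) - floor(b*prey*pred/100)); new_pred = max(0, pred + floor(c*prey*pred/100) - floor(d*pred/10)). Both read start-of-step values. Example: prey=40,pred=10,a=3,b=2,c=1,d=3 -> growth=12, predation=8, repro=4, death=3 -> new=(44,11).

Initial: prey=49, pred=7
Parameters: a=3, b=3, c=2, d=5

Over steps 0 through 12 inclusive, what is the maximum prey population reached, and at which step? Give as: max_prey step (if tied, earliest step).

Step 1: prey: 49+14-10=53; pred: 7+6-3=10
Step 2: prey: 53+15-15=53; pred: 10+10-5=15
Step 3: prey: 53+15-23=45; pred: 15+15-7=23
Step 4: prey: 45+13-31=27; pred: 23+20-11=32
Step 5: prey: 27+8-25=10; pred: 32+17-16=33
Step 6: prey: 10+3-9=4; pred: 33+6-16=23
Step 7: prey: 4+1-2=3; pred: 23+1-11=13
Step 8: prey: 3+0-1=2; pred: 13+0-6=7
Step 9: prey: 2+0-0=2; pred: 7+0-3=4
Step 10: prey: 2+0-0=2; pred: 4+0-2=2
Step 11: prey: 2+0-0=2; pred: 2+0-1=1
Step 12: prey: 2+0-0=2; pred: 1+0-0=1
Max prey = 53 at step 1

Answer: 53 1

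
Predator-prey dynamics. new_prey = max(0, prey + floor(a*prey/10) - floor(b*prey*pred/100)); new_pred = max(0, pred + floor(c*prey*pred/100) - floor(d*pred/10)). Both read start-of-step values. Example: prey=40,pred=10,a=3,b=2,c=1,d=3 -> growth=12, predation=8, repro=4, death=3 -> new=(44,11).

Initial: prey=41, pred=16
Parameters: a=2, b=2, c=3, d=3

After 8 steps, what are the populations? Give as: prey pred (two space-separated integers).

Step 1: prey: 41+8-13=36; pred: 16+19-4=31
Step 2: prey: 36+7-22=21; pred: 31+33-9=55
Step 3: prey: 21+4-23=2; pred: 55+34-16=73
Step 4: prey: 2+0-2=0; pred: 73+4-21=56
Step 5: prey: 0+0-0=0; pred: 56+0-16=40
Step 6: prey: 0+0-0=0; pred: 40+0-12=28
Step 7: prey: 0+0-0=0; pred: 28+0-8=20
Step 8: prey: 0+0-0=0; pred: 20+0-6=14

Answer: 0 14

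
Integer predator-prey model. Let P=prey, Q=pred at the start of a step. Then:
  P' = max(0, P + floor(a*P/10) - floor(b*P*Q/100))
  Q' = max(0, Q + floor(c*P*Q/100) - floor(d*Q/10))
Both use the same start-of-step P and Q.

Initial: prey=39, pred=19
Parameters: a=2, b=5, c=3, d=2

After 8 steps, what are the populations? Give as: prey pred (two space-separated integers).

Answer: 0 12

Derivation:
Step 1: prey: 39+7-37=9; pred: 19+22-3=38
Step 2: prey: 9+1-17=0; pred: 38+10-7=41
Step 3: prey: 0+0-0=0; pred: 41+0-8=33
Step 4: prey: 0+0-0=0; pred: 33+0-6=27
Step 5: prey: 0+0-0=0; pred: 27+0-5=22
Step 6: prey: 0+0-0=0; pred: 22+0-4=18
Step 7: prey: 0+0-0=0; pred: 18+0-3=15
Step 8: prey: 0+0-0=0; pred: 15+0-3=12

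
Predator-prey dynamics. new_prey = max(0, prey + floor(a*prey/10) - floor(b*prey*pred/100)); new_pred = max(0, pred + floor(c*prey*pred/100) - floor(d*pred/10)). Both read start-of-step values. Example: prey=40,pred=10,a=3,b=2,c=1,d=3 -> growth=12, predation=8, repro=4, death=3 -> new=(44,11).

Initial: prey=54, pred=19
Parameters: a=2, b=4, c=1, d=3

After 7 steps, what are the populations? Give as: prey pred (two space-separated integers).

Step 1: prey: 54+10-41=23; pred: 19+10-5=24
Step 2: prey: 23+4-22=5; pred: 24+5-7=22
Step 3: prey: 5+1-4=2; pred: 22+1-6=17
Step 4: prey: 2+0-1=1; pred: 17+0-5=12
Step 5: prey: 1+0-0=1; pred: 12+0-3=9
Step 6: prey: 1+0-0=1; pred: 9+0-2=7
Step 7: prey: 1+0-0=1; pred: 7+0-2=5

Answer: 1 5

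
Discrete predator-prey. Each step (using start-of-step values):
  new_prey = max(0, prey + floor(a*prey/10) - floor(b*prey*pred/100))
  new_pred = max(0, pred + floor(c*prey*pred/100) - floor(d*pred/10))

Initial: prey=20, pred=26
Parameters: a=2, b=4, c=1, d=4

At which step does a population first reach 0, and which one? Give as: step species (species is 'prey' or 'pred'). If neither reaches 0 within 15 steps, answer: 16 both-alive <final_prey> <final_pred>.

Answer: 16 both-alive 1 2

Derivation:
Step 1: prey: 20+4-20=4; pred: 26+5-10=21
Step 2: prey: 4+0-3=1; pred: 21+0-8=13
Step 3: prey: 1+0-0=1; pred: 13+0-5=8
Step 4: prey: 1+0-0=1; pred: 8+0-3=5
Step 5: prey: 1+0-0=1; pred: 5+0-2=3
Step 6: prey: 1+0-0=1; pred: 3+0-1=2
Step 7: prey: 1+0-0=1; pred: 2+0-0=2
Steps 8-15: state stable at prey=1, pred=2 (no change)
No extinction within 15 steps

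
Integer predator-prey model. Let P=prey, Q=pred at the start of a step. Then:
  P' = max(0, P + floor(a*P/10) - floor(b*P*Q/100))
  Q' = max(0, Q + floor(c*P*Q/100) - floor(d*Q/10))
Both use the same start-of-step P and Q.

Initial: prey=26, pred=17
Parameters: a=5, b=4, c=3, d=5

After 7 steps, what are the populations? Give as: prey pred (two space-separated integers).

Answer: 6 3

Derivation:
Step 1: prey: 26+13-17=22; pred: 17+13-8=22
Step 2: prey: 22+11-19=14; pred: 22+14-11=25
Step 3: prey: 14+7-14=7; pred: 25+10-12=23
Step 4: prey: 7+3-6=4; pred: 23+4-11=16
Step 5: prey: 4+2-2=4; pred: 16+1-8=9
Step 6: prey: 4+2-1=5; pred: 9+1-4=6
Step 7: prey: 5+2-1=6; pred: 6+0-3=3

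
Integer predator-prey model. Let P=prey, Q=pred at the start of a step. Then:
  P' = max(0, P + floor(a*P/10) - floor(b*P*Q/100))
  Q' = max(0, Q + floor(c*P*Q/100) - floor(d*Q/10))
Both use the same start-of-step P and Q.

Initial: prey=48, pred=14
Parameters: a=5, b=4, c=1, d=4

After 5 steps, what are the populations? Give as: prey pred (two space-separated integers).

Answer: 33 13

Derivation:
Step 1: prey: 48+24-26=46; pred: 14+6-5=15
Step 2: prey: 46+23-27=42; pred: 15+6-6=15
Step 3: prey: 42+21-25=38; pred: 15+6-6=15
Step 4: prey: 38+19-22=35; pred: 15+5-6=14
Step 5: prey: 35+17-19=33; pred: 14+4-5=13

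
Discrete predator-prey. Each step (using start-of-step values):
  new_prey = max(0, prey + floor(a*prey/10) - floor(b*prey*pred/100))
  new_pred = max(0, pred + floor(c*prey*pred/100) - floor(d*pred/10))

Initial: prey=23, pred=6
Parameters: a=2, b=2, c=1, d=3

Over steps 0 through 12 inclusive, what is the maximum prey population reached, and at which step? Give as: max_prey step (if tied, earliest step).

Step 1: prey: 23+4-2=25; pred: 6+1-1=6
Step 2: prey: 25+5-3=27; pred: 6+1-1=6
Step 3: prey: 27+5-3=29; pred: 6+1-1=6
Step 4: prey: 29+5-3=31; pred: 6+1-1=6
Step 5: prey: 31+6-3=34; pred: 6+1-1=6
Step 6: prey: 34+6-4=36; pred: 6+2-1=7
Step 7: prey: 36+7-5=38; pred: 7+2-2=7
Step 8: prey: 38+7-5=40; pred: 7+2-2=7
Step 9: prey: 40+8-5=43; pred: 7+2-2=7
Step 10: prey: 43+8-6=45; pred: 7+3-2=8
Step 11: prey: 45+9-7=47; pred: 8+3-2=9
Step 12: prey: 47+9-8=48; pred: 9+4-2=11
Max prey = 48 at step 12

Answer: 48 12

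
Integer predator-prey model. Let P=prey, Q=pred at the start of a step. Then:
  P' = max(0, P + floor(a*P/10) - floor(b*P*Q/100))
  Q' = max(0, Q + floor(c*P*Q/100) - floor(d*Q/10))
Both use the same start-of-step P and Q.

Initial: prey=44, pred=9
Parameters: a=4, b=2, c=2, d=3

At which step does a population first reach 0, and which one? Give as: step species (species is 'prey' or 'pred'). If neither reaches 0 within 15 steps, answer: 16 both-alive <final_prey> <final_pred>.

Answer: 5 prey

Derivation:
Step 1: prey: 44+17-7=54; pred: 9+7-2=14
Step 2: prey: 54+21-15=60; pred: 14+15-4=25
Step 3: prey: 60+24-30=54; pred: 25+30-7=48
Step 4: prey: 54+21-51=24; pred: 48+51-14=85
Step 5: prey: 24+9-40=0; pred: 85+40-25=100
First extinction: prey at step 5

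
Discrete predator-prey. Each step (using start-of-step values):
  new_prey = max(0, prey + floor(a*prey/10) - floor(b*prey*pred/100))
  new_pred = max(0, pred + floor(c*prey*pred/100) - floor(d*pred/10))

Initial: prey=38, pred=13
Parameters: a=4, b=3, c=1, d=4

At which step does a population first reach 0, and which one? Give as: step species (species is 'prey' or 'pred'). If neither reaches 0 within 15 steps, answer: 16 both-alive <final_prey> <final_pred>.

Answer: 16 both-alive 44 13

Derivation:
Step 1: prey: 38+15-14=39; pred: 13+4-5=12
Step 2: prey: 39+15-14=40; pred: 12+4-4=12
Step 3: prey: 40+16-14=42; pred: 12+4-4=12
Step 4: prey: 42+16-15=43; pred: 12+5-4=13
Step 5: prey: 43+17-16=44; pred: 13+5-5=13
Step 6: prey: 44+17-17=44; pred: 13+5-5=13
Steps 7-15: state stable at prey=44, pred=13 (no change)
No extinction within 15 steps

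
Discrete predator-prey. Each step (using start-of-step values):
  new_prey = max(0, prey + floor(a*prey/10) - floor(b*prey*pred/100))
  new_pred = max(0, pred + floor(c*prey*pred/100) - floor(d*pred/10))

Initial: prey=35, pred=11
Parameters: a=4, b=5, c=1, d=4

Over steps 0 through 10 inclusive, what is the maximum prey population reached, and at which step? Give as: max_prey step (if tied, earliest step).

Step 1: prey: 35+14-19=30; pred: 11+3-4=10
Step 2: prey: 30+12-15=27; pred: 10+3-4=9
Step 3: prey: 27+10-12=25; pred: 9+2-3=8
Step 4: prey: 25+10-10=25; pred: 8+2-3=7
Step 5: prey: 25+10-8=27; pred: 7+1-2=6
Step 6: prey: 27+10-8=29; pred: 6+1-2=5
Step 7: prey: 29+11-7=33; pred: 5+1-2=4
Step 8: prey: 33+13-6=40; pred: 4+1-1=4
Step 9: prey: 40+16-8=48; pred: 4+1-1=4
Step 10: prey: 48+19-9=58; pred: 4+1-1=4
Max prey = 58 at step 10

Answer: 58 10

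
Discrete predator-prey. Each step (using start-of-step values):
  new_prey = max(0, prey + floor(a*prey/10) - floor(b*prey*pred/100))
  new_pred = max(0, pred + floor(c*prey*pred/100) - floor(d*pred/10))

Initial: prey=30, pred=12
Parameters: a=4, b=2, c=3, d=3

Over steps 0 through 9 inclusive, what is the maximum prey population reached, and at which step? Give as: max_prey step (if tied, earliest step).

Answer: 36 2

Derivation:
Step 1: prey: 30+12-7=35; pred: 12+10-3=19
Step 2: prey: 35+14-13=36; pred: 19+19-5=33
Step 3: prey: 36+14-23=27; pred: 33+35-9=59
Step 4: prey: 27+10-31=6; pred: 59+47-17=89
Step 5: prey: 6+2-10=0; pred: 89+16-26=79
Step 6: prey: 0+0-0=0; pred: 79+0-23=56
Step 7: prey: 0+0-0=0; pred: 56+0-16=40
Step 8: prey: 0+0-0=0; pred: 40+0-12=28
Step 9: prey: 0+0-0=0; pred: 28+0-8=20
Max prey = 36 at step 2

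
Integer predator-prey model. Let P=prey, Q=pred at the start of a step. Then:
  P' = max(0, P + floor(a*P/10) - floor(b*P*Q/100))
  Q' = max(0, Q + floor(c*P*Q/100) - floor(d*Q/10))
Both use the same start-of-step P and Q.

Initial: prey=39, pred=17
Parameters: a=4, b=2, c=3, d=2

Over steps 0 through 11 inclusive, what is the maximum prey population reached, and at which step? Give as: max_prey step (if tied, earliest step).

Answer: 41 1

Derivation:
Step 1: prey: 39+15-13=41; pred: 17+19-3=33
Step 2: prey: 41+16-27=30; pred: 33+40-6=67
Step 3: prey: 30+12-40=2; pred: 67+60-13=114
Step 4: prey: 2+0-4=0; pred: 114+6-22=98
Step 5: prey: 0+0-0=0; pred: 98+0-19=79
Step 6: prey: 0+0-0=0; pred: 79+0-15=64
Step 7: prey: 0+0-0=0; pred: 64+0-12=52
Step 8: prey: 0+0-0=0; pred: 52+0-10=42
Step 9: prey: 0+0-0=0; pred: 42+0-8=34
Step 10: prey: 0+0-0=0; pred: 34+0-6=28
Step 11: prey: 0+0-0=0; pred: 28+0-5=23
Max prey = 41 at step 1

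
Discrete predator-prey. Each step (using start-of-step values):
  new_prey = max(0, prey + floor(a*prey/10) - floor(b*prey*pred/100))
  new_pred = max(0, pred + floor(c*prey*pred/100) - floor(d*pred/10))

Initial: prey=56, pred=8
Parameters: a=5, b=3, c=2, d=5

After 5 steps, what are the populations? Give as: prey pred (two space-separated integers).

Step 1: prey: 56+28-13=71; pred: 8+8-4=12
Step 2: prey: 71+35-25=81; pred: 12+17-6=23
Step 3: prey: 81+40-55=66; pred: 23+37-11=49
Step 4: prey: 66+33-97=2; pred: 49+64-24=89
Step 5: prey: 2+1-5=0; pred: 89+3-44=48

Answer: 0 48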